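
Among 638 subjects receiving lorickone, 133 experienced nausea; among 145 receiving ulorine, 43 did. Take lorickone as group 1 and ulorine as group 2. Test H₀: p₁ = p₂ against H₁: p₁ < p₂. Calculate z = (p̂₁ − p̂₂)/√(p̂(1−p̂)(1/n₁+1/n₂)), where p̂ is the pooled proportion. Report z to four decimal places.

p̂₁ = 133/638 ≈ 0.208464, p̂₂ = 43/145 ≈ 0.296552.
Pooled p̂ = (133+43)/(638+145) = 176/783 = 0.224777.
SE = √(p̂(1−p̂)(1/n₁+1/n₂)) = √(0.224777·0.775223·0.00846395) = √(0.00147486) = 0.038404.
z = (0.208464 − 0.296552)/0.038404 = -0.088088/0.038404 = -2.2937.
p-value = P(Z < -2.294) ≈ 0.0109.

z = -2.2937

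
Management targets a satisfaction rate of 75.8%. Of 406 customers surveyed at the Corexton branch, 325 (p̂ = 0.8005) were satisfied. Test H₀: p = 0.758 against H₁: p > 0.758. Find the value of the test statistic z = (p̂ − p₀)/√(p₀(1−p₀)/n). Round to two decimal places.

z = 2.00

p̂ = 325/406 ≈ 0.8005.
Standard error under H₀: √(0.758×0.242/406) = 0.0213.
z = (0.8005 − 0.758)/0.0213 = 0.0425/0.0213 = 2.00.
p-value = P(Z > 1.999) ≈ 0.0228.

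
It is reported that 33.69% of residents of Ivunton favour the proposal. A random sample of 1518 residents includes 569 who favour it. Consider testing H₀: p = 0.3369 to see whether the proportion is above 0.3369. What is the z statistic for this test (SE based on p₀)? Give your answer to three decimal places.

z = 3.127

p̂ = 569/1518 ≈ 0.374835.
Under H₀, SE = √(0.3369·0.6631/1518) = √(0.000147166) = 0.012131.
z = (0.374835 − 0.3369)/0.012131 = 0.037935/0.012131 = 3.127.
p-value = P(Z > 3.127) ≈ 0.0009.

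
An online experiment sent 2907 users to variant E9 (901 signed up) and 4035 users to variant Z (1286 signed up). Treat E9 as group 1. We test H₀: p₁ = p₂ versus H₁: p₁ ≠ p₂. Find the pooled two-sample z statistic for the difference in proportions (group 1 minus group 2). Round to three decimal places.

z = -0.776

p̂₁ = 901/2907 ≈ 0.30994, p̂₂ = 1286/4035 ≈ 0.31871.
Pooled p̂ = (901+1286)/(2907+4035) = 2187/6942 = 0.31504.
SE = √(p̂(1−p̂)(1/n₁+1/n₂)) = √(0.31504·0.68496·0.000591829) = √(0.00012771) = 0.01130.
z = (0.30994 − 0.31871)/0.01130 = -0.00877/0.01130 = -0.776.
Two-sided p-value ≈ 2·Φ(−0.776) = 0.4377.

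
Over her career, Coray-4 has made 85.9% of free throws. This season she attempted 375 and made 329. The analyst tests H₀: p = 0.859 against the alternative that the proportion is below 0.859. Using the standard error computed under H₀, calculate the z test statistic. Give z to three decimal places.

z = 1.020

p̂ = 329/375 = 0.87733.
Under H₀, SE = √(0.859·0.141/375) = √(0.000322984) = 0.01797.
z = (0.87733 − 0.859)/0.01797 = 0.01833/0.01797 = 1.020.
p-value = P(Z < 1.020) ≈ 0.8462.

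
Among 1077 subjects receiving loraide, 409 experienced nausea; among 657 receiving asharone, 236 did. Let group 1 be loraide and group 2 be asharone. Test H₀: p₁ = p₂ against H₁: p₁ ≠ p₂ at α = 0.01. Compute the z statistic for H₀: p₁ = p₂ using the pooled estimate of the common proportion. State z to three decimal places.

z = 0.859

p̂₁ = 409/1077 ≈ 0.37976, p̂₂ = 236/657 ≈ 0.35921.
Pooled p̂ = (409+236)/(1077+657) = 645/1734 = 0.37197.
SE = √(0.233609 × 0.00245058) = 0.02393.
z = (0.37976 − 0.35921)/0.02393 = 0.02055/0.02393 = 0.859.
Two-sided p-value ≈ 2·Φ(−0.859) = 0.3904; since p > α = 0.01, fail to reject H₀.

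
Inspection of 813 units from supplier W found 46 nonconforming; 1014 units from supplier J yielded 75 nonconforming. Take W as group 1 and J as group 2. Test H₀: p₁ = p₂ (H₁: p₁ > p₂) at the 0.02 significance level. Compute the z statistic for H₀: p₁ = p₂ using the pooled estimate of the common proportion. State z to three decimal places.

z = -1.485

p̂₁ = 46/813 ≈ 0.056581, p̂₂ = 75/1014 ≈ 0.073964.
Pooled p̂ = (46+75)/(813+1014) = 121/1827 = 0.066229.
SE = √(0.0618425 × 0.00221621) = 0.011707.
z = (0.056581 − 0.073964)/0.011707 = -0.017383/0.011707 = -1.485.
p-value = P(Z > -1.485) ≈ 0.9312; since p > α = 0.02, fail to reject H₀.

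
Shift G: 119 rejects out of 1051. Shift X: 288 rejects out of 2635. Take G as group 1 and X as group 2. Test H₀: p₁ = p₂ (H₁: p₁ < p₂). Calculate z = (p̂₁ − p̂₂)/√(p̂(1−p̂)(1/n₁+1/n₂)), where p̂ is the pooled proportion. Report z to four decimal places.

z = 0.3435

p̂₁ = 119/1051 ≈ 0.1132255, p̂₂ = 288/2635 ≈ 0.1092979.
Pooled p̂ = (119+288)/(1051+2635) = 407/3686 = 0.1104178.
SE = √(0.0982257 × 0.00133098) = 0.0114340.
z = (0.1132255 − 0.1092979)/0.0114340 = 0.0039276/0.0114340 = 0.3435.
p-value = P(Z < 0.344) ≈ 0.6344.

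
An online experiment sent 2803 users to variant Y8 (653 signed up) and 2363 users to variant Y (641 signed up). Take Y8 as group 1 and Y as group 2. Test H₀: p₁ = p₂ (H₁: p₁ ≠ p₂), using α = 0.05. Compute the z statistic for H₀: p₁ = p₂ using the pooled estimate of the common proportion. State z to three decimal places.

p̂₁ = 653/2803 = 0.232965, p̂₂ = 641/2363 = 0.271265.
Pooled p̂ = (653+641)/(2803+2363) = 1294/5166 = 0.250484.
SE = √(0.187742 × 0.000779951) = 0.012101.
z = (0.232965 − 0.271265)/0.012101 = -0.038300/0.012101 = -3.165.
Two-sided p-value ≈ 2·Φ(−3.165) = 0.0016. With α = 0.05, reject H₀.

z = -3.165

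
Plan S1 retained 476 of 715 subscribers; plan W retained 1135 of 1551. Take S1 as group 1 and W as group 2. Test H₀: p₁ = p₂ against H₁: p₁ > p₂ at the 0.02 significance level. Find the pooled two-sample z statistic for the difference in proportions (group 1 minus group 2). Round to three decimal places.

z = -3.223

p̂₁ = 476/715 ≈ 0.665734, p̂₂ = 1135/1551 ≈ 0.731786.
Pooled p̂ = (476+1135)/(715+1551) = 1611/2266 = 0.710944.
SE = √(0.205502 × 0.00204335) = 0.020492.
z = (0.665734 − 0.731786)/0.020492 = -0.066052/0.020492 = -3.223.
p-value = P(Z > -3.223) ≈ 0.9994, so at α = 0.02 we fail to reject H₀.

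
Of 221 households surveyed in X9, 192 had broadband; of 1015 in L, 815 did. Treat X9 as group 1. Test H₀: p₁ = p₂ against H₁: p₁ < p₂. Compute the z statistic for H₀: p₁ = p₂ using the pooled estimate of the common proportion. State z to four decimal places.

z = 2.2823

p̂₁ = 192/221 = 0.868778, p̂₂ = 815/1015 = 0.802956.
Pooled p̂ = (192+815)/(221+1015) = 1007/1236 = 0.814725.
SE = √(p̂(1−p̂)(1/n₁+1/n₂)) = √(0.814725·0.185275·0.00551011) = √(0.000831741) = 0.028840.
z = (0.868778 − 0.802956)/0.028840 = 0.065822/0.028840 = 2.2823.
p-value = P(Z < 2.282) ≈ 0.9888.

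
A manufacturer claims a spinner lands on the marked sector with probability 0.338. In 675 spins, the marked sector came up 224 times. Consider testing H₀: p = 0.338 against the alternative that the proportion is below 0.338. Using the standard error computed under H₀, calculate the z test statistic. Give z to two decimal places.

z = -0.34

p̂ = 224/675 = 0.3319.
Standard error under H₀: √(0.338×0.662/675) = 0.0182.
z = (0.3319 − 0.338)/0.0182 = -0.0061/0.0182 = -0.34.
p-value = P(Z < -0.338) ≈ 0.3678.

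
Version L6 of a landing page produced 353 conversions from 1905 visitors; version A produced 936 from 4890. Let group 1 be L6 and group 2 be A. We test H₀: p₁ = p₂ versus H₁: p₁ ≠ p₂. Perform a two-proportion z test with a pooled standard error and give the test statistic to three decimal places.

p̂₁ = 353/1905 = 0.18530, p̂₂ = 936/4890 = 0.19141.
Pooled p̂ = (353+936)/(1905+4890) = 1289/6795 = 0.18970.
SE = √(p̂(1−p̂)(1/n₁+1/n₂)) = √(0.18970·0.81030·0.000729433) = √(0.000112123) = 0.01059.
z = (0.18530 − 0.19141)/0.01059 = -0.00611/0.01059 = -0.577.
Two-sided p-value ≈ 2·Φ(−0.577) = 0.5640.

z = -0.577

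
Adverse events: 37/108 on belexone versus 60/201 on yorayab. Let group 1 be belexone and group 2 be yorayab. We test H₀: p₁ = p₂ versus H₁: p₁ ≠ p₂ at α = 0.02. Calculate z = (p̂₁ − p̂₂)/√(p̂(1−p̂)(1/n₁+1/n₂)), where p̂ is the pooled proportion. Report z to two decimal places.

p̂₁ = 37/108 ≈ 0.3426, p̂₂ = 60/201 ≈ 0.2985.
Pooled p̂ = (37+60)/(108+201) = 97/309 = 0.3139.
SE = √(0.215373 × 0.0142344) = 0.0554.
z = (0.3426 − 0.2985)/0.0554 = 0.0441/0.0554 = 0.80.
p-value = 2·P(Z > 0.796) ≈ 0.4259, so at α = 0.02 we fail to reject H₀.

z = 0.80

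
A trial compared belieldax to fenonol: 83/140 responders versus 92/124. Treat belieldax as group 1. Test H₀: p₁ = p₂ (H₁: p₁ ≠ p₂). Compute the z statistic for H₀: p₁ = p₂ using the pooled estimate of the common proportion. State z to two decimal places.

z = -2.56

p̂₁ = 83/140 = 0.5929, p̂₂ = 92/124 = 0.7419.
Pooled p̂ = (83+92)/(140+124) = 175/264 = 0.6629.
SE = √(0.223471 × 0.0152074) = 0.0583.
z = (0.5929 − 0.7419)/0.0583 = -0.1490/0.0583 = -2.56.
Two-sided p-value ≈ 2·Φ(−2.557) = 0.0105.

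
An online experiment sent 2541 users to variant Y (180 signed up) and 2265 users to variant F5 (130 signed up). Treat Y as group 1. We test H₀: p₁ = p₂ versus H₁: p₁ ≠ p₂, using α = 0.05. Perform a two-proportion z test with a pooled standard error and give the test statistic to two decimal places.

z = 1.89

p̂₁ = 180/2541 = 0.0708, p̂₂ = 130/2265 = 0.0574.
Pooled p̂ = (180+130)/(2541+2265) = 310/4806 = 0.0645.
SE = √(p̂(1−p̂)(1/n₁+1/n₂)) = √(0.0645·0.9355·0.000835047) = √(5.03885e-05) = 0.0071.
z = (0.0708 − 0.0574)/0.0071 = 0.0134/0.0071 = 1.89.
Two-sided p-value ≈ 2·Φ(−1.894) = 0.0583; since p > α = 0.05, fail to reject H₀.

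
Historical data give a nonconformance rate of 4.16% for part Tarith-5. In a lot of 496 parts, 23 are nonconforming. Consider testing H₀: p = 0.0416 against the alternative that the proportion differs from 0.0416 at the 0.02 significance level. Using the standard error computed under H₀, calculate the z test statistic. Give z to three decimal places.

p̂ = 23/496 ≈ 0.04637.
SE = √(p₀(1−p₀)/n) = √(0.039869/496) = 0.00897.
z = (0.04637 − 0.0416)/0.00897 = 0.00477/0.00897 = 0.532.
p-value = 2·P(Z > 0.532) ≈ 0.5946; since p > α = 0.02, fail to reject H₀.

z = 0.532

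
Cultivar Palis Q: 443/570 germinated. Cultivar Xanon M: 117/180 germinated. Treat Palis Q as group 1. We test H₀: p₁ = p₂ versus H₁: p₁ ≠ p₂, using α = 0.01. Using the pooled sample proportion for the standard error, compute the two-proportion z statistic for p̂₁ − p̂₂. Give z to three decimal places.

p̂₁ = 443/570 = 0.77719, p̂₂ = 117/180 = 0.65000.
Pooled p̂ = (443+117)/(570+180) = 560/750 = 0.74667.
SE = √(p̂(1−p̂)(1/n₁+1/n₂)) = √(0.74667·0.25333·0.00730994) = √(0.00138272) = 0.03718.
z = (0.77719 − 0.65000)/0.03718 = 0.12719/0.03718 = 3.421.
p-value = 2·P(Z > 3.421) ≈ 0.0006. With α = 0.01, reject H₀.

z = 3.421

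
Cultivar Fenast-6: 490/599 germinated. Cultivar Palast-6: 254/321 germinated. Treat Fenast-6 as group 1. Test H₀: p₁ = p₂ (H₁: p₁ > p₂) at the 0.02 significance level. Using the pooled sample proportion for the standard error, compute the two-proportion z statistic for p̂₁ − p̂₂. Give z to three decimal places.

z = 0.983

p̂₁ = 490/599 ≈ 0.81803, p̂₂ = 254/321 ≈ 0.79128.
Pooled p̂ = (490+254)/(599+321) = 744/920 = 0.80870.
SE = √(p̂(1−p̂)(1/n₁+1/n₂)) = √(0.80870·0.19130·0.00478471) = √(0.000740229) = 0.02721.
z = (0.81803 − 0.79128)/0.02721 = 0.02675/0.02721 = 0.983.
p-value = P(Z > 0.983) ≈ 0.1627, so at α = 0.02 we fail to reject H₀.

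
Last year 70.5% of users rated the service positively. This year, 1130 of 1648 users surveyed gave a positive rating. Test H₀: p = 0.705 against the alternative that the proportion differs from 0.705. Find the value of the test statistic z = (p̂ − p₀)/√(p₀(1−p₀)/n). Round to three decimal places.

p̂ = 1130/1648 ≈ 0.68568.
Standard error under H₀: √(0.705×0.295/1648) = 0.01123.
z = (0.68568 − 0.705)/0.01123 = -0.01932/0.01123 = -1.720.

z = -1.720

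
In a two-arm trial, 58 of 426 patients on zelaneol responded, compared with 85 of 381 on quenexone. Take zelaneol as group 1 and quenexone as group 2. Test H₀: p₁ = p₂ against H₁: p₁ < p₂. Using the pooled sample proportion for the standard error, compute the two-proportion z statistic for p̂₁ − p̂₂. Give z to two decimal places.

p̂₁ = 58/426 ≈ 0.1362, p̂₂ = 85/381 ≈ 0.2231.
Pooled p̂ = (58+85)/(426+381) = 143/807 = 0.1772.
SE = √(0.1458 × 0.00497209) = 0.0269.
z = (0.1362 − 0.2231)/0.0269 = -0.0869/0.0269 = -3.23.
p-value = P(Z < -3.229) ≈ 0.0006.

z = -3.23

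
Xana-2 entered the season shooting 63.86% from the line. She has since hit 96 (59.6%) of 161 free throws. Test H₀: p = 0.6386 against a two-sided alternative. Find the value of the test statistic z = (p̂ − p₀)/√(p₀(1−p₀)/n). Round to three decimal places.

z = -1.118

p̂ = 96/161 ≈ 0.59627.
SE = √(p₀(1−p₀)/n) = √(0.23079/161) = 0.03786.
z = (0.59627 − 0.6386)/0.03786 = -0.04233/0.03786 = -1.118.
Two-sided p-value ≈ 2·Φ(−1.118) = 0.2636.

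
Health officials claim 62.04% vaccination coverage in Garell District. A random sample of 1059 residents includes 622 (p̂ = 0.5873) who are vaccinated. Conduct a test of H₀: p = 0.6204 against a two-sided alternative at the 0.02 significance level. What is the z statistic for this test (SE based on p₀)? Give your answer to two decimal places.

p̂ = 622/1059 ≈ 0.5873.
SE = √(p₀(1−p₀)/n) = √(0.2355/1059) = 0.0149.
z = (0.5873 − 0.6204)/0.0149 = -0.0331/0.0149 = -2.22.
p-value = 2·P(Z > 2.216) ≈ 0.0267, so at α = 0.02 we fail to reject H₀.

z = -2.22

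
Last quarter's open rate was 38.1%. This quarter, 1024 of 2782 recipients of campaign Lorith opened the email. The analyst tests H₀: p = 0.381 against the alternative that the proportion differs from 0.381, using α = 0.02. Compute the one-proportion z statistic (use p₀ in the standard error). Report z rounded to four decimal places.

p̂ = 1024/2782 ≈ 0.368081.
Under H₀, SE = √(0.381·0.619/2782) = √(8.47732e-05) = 0.009207.
z = (0.368081 − 0.381)/0.009207 = -0.012919/0.009207 = -1.4032.
p-value = 2·P(Z > 1.403) ≈ 0.1606. With α = 0.02, fail to reject H₀.

z = -1.4032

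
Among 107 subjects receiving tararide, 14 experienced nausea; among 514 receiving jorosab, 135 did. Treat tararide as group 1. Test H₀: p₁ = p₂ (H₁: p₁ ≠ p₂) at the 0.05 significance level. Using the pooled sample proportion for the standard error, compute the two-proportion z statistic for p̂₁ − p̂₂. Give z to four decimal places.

z = -2.9046

p̂₁ = 14/107 ≈ 0.130841, p̂₂ = 135/514 ≈ 0.262646.
Pooled p̂ = (14+135)/(107+514) = 149/621 = 0.239936.
SE = √(0.182367 × 0.0112913) = 0.045378.
z = (0.130841 − 0.262646)/0.045378 = -0.131805/0.045378 = -2.9046.
Two-sided p-value ≈ 2·Φ(−2.905) = 0.0037; since p < α = 0.05, reject H₀.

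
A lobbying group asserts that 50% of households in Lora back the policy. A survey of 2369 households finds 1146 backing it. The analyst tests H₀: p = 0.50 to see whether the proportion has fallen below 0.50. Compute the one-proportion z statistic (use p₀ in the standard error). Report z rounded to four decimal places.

p̂ = 1146/2369 ≈ 0.483748.
Under H₀, SE = √(0.5·0.5/2369) = √(0.00010553) = 0.010273.
z = (0.483748 − 0.5)/0.010273 = -0.016252/0.010273 = -1.5820.

z = -1.5820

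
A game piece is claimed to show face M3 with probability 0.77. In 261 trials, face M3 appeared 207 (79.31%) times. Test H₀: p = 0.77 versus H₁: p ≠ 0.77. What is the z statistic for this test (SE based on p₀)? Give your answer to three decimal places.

p̂ = 207/261 ≈ 0.79310.
Under H₀, SE = √(0.77·0.23/261) = √(0.000678544) = 0.02605.
z = (0.79310 − 0.77)/0.02605 = 0.02310/0.02605 = 0.887.
p-value = 2·P(Z > 0.887) ≈ 0.3751.

z = 0.887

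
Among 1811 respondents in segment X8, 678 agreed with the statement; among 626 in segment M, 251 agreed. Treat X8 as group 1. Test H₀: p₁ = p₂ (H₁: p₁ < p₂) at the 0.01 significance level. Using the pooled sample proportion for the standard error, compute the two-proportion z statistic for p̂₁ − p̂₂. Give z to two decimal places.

p̂₁ = 678/1811 ≈ 0.3744, p̂₂ = 251/626 ≈ 0.4010.
Pooled p̂ = (678+251)/(1811+626) = 929/2437 = 0.3812.
SE = √(0.235888 × 0.00214963) = 0.0225.
z = (0.3744 − 0.4010)/0.0225 = -0.0266/0.0225 = -1.18.
p-value = P(Z < -1.180) ≈ 0.1189, so at α = 0.01 we fail to reject H₀.

z = -1.18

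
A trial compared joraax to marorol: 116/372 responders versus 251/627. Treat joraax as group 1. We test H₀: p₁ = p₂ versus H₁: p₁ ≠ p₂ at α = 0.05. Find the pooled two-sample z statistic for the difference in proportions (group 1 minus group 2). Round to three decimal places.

z = -2.805

p̂₁ = 116/372 ≈ 0.31183, p̂₂ = 251/627 ≈ 0.40032.
Pooled p̂ = (116+251)/(372+627) = 367/999 = 0.36737.
SE = √(0.232409 × 0.00428307) = 0.03155.
z = (0.31183 − 0.40032)/0.03155 = -0.08849/0.03155 = -2.805.
p-value = 2·P(Z > 2.805) ≈ 0.0050; since p < α = 0.05, reject H₀.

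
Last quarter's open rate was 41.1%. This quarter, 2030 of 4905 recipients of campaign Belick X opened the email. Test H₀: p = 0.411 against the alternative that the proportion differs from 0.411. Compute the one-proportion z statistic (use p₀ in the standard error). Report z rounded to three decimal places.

p̂ = 2030/4905 = 0.413863.
Standard error under H₀: √(0.411×0.589/4905) = 0.007025.
z = (0.413863 − 0.411)/0.007025 = 0.002863/0.007025 = 0.408.

z = 0.408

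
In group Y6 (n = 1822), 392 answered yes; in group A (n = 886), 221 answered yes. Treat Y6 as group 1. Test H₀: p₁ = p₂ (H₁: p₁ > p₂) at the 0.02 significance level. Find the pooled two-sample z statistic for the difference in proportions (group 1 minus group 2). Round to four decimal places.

z = -2.0005

p̂₁ = 392/1822 ≈ 0.215148, p̂₂ = 221/886 ≈ 0.249436.
Pooled p̂ = (392+221)/(1822+886) = 613/2708 = 0.226366.
SE = √(0.175125 × 0.00167752) = 0.017140.
z = (0.215148 − 0.249436)/0.017140 = -0.034288/0.017140 = -2.0005.
p-value = P(Z > -2.000) ≈ 0.9773, so at α = 0.02 we fail to reject H₀.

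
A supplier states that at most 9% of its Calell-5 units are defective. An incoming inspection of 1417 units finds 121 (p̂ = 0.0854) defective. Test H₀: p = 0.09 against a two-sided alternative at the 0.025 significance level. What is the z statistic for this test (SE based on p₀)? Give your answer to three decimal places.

p̂ = 121/1417 ≈ 0.085392.
Standard error under H₀: √(0.09×0.91/1417) = 0.007603.
z = (0.085392 − 0.09)/0.007603 = -0.004608/0.007603 = -0.606.
p-value = 2·P(Z > 0.606) ≈ 0.5444. With α = 0.025, fail to reject H₀.

z = -0.606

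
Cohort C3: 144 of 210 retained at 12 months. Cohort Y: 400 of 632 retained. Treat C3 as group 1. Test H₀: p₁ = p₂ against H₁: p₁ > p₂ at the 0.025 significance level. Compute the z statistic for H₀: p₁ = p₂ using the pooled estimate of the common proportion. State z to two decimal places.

z = 1.39

p̂₁ = 144/210 = 0.6857, p̂₂ = 400/632 = 0.6329.
Pooled p̂ = (144+400)/(210+632) = 544/842 = 0.6461.
SE = √(p̂(1−p̂)(1/n₁+1/n₂)) = √(0.6461·0.3539·0.00634418) = √(0.00145066) = 0.0381.
z = (0.6857 − 0.6329)/0.0381 = 0.0528/0.0381 = 1.39.
p-value = P(Z > 1.386) ≈ 0.0828; since p > α = 0.025, fail to reject H₀.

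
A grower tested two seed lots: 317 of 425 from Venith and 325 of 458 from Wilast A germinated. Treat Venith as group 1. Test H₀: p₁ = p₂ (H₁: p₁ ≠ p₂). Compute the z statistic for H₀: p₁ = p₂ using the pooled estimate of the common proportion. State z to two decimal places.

p̂₁ = 317/425 = 0.7459, p̂₂ = 325/458 = 0.7096.
Pooled p̂ = (317+325)/(425+458) = 642/883 = 0.7271.
SE = √(0.198441 × 0.00453635) = 0.0300.
z = (0.7459 − 0.7096)/0.0300 = 0.0363/0.0300 = 1.21.

z = 1.21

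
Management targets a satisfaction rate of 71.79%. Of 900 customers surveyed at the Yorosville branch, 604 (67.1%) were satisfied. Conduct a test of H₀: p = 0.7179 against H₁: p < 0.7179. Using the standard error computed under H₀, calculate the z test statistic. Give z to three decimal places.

p̂ = 604/900 ≈ 0.67111.
SE = √(p₀(1−p₀)/n) = √(0.20252/900) = 0.01500.
z = (0.67111 − 0.7179)/0.01500 = -0.04679/0.01500 = -3.119.
p-value = P(Z < -3.119) ≈ 0.0009.

z = -3.119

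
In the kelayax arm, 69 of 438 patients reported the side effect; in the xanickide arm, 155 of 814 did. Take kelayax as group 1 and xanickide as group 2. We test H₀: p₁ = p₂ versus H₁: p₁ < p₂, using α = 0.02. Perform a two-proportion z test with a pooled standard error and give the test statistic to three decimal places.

z = -1.448

p̂₁ = 69/438 ≈ 0.15753, p̂₂ = 155/814 ≈ 0.19042.
Pooled p̂ = (69+155)/(438+814) = 224/1252 = 0.17891.
SE = √(0.146904 × 0.00351161) = 0.02271.
z = (0.15753 − 0.19042)/0.02271 = -0.03289/0.02271 = -1.448.
p-value = P(Z < -1.448) ≈ 0.0738, so at α = 0.02 we fail to reject H₀.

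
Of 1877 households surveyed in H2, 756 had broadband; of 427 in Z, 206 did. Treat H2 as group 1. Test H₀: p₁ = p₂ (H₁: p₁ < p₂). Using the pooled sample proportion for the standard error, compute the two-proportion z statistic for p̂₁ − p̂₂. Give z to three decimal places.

p̂₁ = 756/1877 ≈ 0.40277, p̂₂ = 206/427 ≈ 0.48244.
Pooled p̂ = (756+206)/(1877+427) = 962/2304 = 0.41753.
SE = √(0.243199 × 0.00287469) = 0.02644.
z = (0.40277 − 0.48244)/0.02644 = -0.07967/0.02644 = -3.013.

z = -3.013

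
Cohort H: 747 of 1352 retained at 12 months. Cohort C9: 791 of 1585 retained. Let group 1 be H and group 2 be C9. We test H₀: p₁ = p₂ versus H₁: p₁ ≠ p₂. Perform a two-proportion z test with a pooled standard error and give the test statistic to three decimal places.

p̂₁ = 747/1352 = 0.55251, p̂₂ = 791/1585 = 0.49905.
Pooled p̂ = (747+791)/(1352+1585) = 1538/2937 = 0.52366.
SE = √(0.24944 × 0.00137056) = 0.01849.
z = (0.55251 − 0.49905)/0.01849 = 0.05346/0.01849 = 2.891.
Two-sided p-value ≈ 2·Φ(−2.891) = 0.0038.

z = 2.891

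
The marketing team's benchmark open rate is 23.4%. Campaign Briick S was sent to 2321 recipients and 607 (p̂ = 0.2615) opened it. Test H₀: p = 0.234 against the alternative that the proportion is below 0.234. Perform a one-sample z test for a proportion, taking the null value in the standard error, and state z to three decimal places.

z = 3.132

p̂ = 607/2321 = 0.26153.
Standard error under H₀: √(0.234×0.766/2321) = 0.00879.
z = (0.26153 − 0.234)/0.00879 = 0.02753/0.00879 = 3.132.
p-value = P(Z < 3.132) ≈ 0.9991.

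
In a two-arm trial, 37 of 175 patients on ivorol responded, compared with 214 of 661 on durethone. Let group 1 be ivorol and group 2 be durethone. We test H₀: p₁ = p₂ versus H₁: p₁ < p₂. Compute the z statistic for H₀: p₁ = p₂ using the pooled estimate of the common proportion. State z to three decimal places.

p̂₁ = 37/175 = 0.211429, p̂₂ = 214/661 = 0.323752.
Pooled p̂ = (37+214)/(175+661) = 251/836 = 0.300239.
SE = √(p̂(1−p̂)(1/n₁+1/n₂)) = √(0.300239·0.699761·0.00722715) = √(0.00151839) = 0.038967.
z = (0.211429 − 0.323752)/0.038967 = -0.112323/0.038967 = -2.883.
p-value = P(Z < -2.883) ≈ 0.0020.

z = -2.883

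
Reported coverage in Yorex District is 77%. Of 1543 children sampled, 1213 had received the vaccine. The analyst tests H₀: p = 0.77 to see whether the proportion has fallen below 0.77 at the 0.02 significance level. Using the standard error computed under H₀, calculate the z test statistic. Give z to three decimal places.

p̂ = 1213/1543 = 0.78613.
SE = √(p₀(1−p₀)/n) = √(0.1771/1543) = 0.01071.
z = (0.78613 − 0.77)/0.01071 = 0.01613/0.01071 = 1.506.
p-value = P(Z < 1.506) ≈ 0.9339. With α = 0.02, fail to reject H₀.

z = 1.506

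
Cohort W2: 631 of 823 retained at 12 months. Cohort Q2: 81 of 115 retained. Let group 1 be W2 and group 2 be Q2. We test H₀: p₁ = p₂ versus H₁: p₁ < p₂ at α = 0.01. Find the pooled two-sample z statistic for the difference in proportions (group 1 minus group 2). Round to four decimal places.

z = 1.4647

p̂₁ = 631/823 ≈ 0.766707, p̂₂ = 81/115 ≈ 0.704348.
Pooled p̂ = (631+81)/(823+115) = 712/938 = 0.759062.
SE = √(p̂(1−p̂)(1/n₁+1/n₂)) = √(0.759062·0.240938·0.00991072) = √(0.00181254) = 0.042574.
z = (0.766707 − 0.704348)/0.042574 = 0.062359/0.042574 = 1.4647.
p-value = P(Z < 1.465) ≈ 0.9285. With α = 0.01, fail to reject H₀.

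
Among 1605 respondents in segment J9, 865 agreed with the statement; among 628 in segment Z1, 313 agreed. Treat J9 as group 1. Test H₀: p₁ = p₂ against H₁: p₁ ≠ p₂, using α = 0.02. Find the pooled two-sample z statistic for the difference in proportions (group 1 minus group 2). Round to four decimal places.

z = 1.7249

p̂₁ = 865/1605 ≈ 0.5389408, p̂₂ = 313/628 ≈ 0.4984076.
Pooled p̂ = (865+313)/(1605+628) = 1178/2233 = 0.5275414.
SE = √(0.249241 × 0.00221541) = 0.0234983.
z = (0.5389408 − 0.4984076)/0.0234983 = 0.0405332/0.0234983 = 1.7249.
Two-sided p-value ≈ 2·Φ(−1.725) = 0.0845; since p > α = 0.02, fail to reject H₀.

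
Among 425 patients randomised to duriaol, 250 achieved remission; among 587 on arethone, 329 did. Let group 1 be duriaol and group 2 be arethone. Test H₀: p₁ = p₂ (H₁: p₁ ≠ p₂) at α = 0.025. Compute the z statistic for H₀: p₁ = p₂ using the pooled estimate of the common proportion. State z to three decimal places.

p̂₁ = 250/425 ≈ 0.58824, p̂₂ = 329/587 ≈ 0.56048.
Pooled p̂ = (250+329)/(425+587) = 579/1012 = 0.57213.
SE = √(0.244797 × 0.00405652) = 0.03151.
z = (0.58824 − 0.56048)/0.03151 = 0.02776/0.03151 = 0.881.
Two-sided p-value ≈ 2·Φ(−0.881) = 0.3784; since p > α = 0.025, fail to reject H₀.

z = 0.881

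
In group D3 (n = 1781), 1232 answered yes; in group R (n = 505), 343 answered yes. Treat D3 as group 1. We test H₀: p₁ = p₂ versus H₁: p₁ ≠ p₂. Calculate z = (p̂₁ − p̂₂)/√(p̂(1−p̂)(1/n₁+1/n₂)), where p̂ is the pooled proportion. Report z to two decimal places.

z = 0.54

p̂₁ = 1232/1781 = 0.6917, p̂₂ = 343/505 = 0.6792.
Pooled p̂ = (1232+343)/(1781+505) = 1575/2286 = 0.6890.
SE = √(0.214288 × 0.00254168) = 0.0233.
z = (0.6917 − 0.6792)/0.0233 = 0.0125/0.0233 = 0.54.
Two-sided p-value ≈ 2·Φ(−0.537) = 0.5911.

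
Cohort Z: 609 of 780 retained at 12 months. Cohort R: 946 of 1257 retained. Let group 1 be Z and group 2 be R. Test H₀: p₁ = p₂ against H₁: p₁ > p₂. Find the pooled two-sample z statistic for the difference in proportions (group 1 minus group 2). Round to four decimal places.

p̂₁ = 609/780 = 0.7807692, p̂₂ = 946/1257 = 0.7525855.
Pooled p̂ = (609+946)/(780+1257) = 1555/2037 = 0.7633775.
SE = √(p̂(1−p̂)(1/n₁+1/n₂)) = √(0.7633775·0.2366225·0.0020776) = √(0.000375281) = 0.0193722.
z = (0.7807692 − 0.7525855)/0.0193722 = 0.0281837/0.0193722 = 1.4549.

z = 1.4549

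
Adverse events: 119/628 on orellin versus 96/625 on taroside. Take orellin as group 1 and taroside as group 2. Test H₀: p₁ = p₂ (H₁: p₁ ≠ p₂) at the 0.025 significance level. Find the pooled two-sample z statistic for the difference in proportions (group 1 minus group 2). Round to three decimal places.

p̂₁ = 119/628 ≈ 0.18949, p̂₂ = 96/625 ≈ 0.15360.
Pooled p̂ = (119+96)/(628+625) = 215/1253 = 0.17159.
SE = √(0.142146 × 0.00319236) = 0.02130.
z = (0.18949 − 0.15360)/0.02130 = 0.03589/0.02130 = 1.685.
p-value = 2·P(Z > 1.685) ≈ 0.0920; since p > α = 0.025, fail to reject H₀.

z = 1.685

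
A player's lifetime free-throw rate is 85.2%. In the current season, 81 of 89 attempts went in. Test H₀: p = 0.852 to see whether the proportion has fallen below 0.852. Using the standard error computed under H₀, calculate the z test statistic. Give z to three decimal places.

p̂ = 81/89 = 0.91011.
Standard error under H₀: √(0.852×0.148/89) = 0.03764.
z = (0.91011 − 0.852)/0.03764 = 0.05811/0.03764 = 1.544.
p-value = P(Z < 1.544) ≈ 0.9387.

z = 1.544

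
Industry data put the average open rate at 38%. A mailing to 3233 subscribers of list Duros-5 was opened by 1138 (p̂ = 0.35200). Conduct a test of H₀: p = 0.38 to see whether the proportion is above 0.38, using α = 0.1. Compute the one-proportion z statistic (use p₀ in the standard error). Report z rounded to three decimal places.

z = -3.281

p̂ = 1138/3233 ≈ 0.3519951.
SE = √(p₀(1−p₀)/n) = √(0.2356/3233) = 0.0085366.
z = (0.3519951 − 0.38)/0.0085366 = -0.0280049/0.0085366 = -3.281.
p-value = P(Z > -3.281) ≈ 0.9995; since p > α = 0.1, fail to reject H₀.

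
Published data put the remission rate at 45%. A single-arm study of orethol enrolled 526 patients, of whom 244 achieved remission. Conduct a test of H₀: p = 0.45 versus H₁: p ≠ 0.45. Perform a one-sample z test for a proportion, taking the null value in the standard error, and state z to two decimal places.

z = 0.64

p̂ = 244/526 ≈ 0.4639.
Under H₀, SE = √(0.45·0.55/526) = √(0.000470532) = 0.0217.
z = (0.4639 − 0.45)/0.0217 = 0.0139/0.0217 = 0.64.
Two-sided p-value ≈ 2·Φ(−0.640) = 0.5223.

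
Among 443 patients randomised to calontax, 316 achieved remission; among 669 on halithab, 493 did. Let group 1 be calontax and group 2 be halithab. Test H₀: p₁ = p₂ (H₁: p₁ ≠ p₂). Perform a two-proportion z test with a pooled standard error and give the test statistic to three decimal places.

z = -0.865

p̂₁ = 316/443 = 0.71332, p̂₂ = 493/669 = 0.73692.
Pooled p̂ = (316+493)/(443+669) = 809/1112 = 0.72752.
SE = √(0.198236 × 0.0037521) = 0.02727.
z = (0.71332 − 0.73692)/0.02727 = -0.02360/0.02727 = -0.865.
p-value = 2·P(Z > 0.865) ≈ 0.3868.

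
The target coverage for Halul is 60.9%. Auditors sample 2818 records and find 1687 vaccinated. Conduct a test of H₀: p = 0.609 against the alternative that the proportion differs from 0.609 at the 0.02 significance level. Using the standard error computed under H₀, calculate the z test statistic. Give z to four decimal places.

z = -1.1258

p̂ = 1687/2818 = 0.598652.
Standard error under H₀: √(0.609×0.391/2818) = 0.009192.
z = (0.598652 − 0.609)/0.009192 = -0.010348/0.009192 = -1.1258.
p-value = 2·P(Z > 1.126) ≈ 0.2603, so at α = 0.02 we fail to reject H₀.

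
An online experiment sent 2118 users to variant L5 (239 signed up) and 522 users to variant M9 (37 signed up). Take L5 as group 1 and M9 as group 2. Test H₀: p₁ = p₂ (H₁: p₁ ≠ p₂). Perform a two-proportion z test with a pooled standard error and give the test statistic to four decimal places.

p̂₁ = 239/2118 ≈ 0.1128423, p̂₂ = 37/522 ≈ 0.0708812.
Pooled p̂ = (239+37)/(2118+522) = 276/2640 = 0.1045455.
SE = √(0.0936157 × 0.00238785) = 0.0149513.
z = (0.1128423 − 0.0708812)/0.0149513 = 0.0419611/0.0149513 = 2.8065.

z = 2.8065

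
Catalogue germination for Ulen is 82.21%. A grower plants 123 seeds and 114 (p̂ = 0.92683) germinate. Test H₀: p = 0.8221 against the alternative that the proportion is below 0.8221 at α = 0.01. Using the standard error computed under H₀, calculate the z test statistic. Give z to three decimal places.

p̂ = 114/123 ≈ 0.92683.
SE = √(p₀(1−p₀)/n) = √(0.14625/123) = 0.03448.
z = (0.92683 − 0.8221)/0.03448 = 0.10473/0.03448 = 3.037.
p-value = P(Z < 3.037) ≈ 0.9988. With α = 0.01, fail to reject H₀.

z = 3.037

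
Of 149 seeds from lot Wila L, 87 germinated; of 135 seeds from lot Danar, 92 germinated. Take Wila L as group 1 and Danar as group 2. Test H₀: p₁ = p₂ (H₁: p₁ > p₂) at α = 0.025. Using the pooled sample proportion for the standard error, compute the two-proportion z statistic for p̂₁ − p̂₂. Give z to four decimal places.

z = -1.7014

p̂₁ = 87/149 = 0.583893, p̂₂ = 92/135 = 0.681481.
Pooled p̂ = (87+92)/(149+135) = 179/284 = 0.630282.
SE = √(0.233027 × 0.0141188) = 0.057359.
z = (0.583893 − 0.681481)/0.057359 = -0.097588/0.057359 = -1.7014.
p-value = P(Z > -1.701) ≈ 0.9556; since p > α = 0.025, fail to reject H₀.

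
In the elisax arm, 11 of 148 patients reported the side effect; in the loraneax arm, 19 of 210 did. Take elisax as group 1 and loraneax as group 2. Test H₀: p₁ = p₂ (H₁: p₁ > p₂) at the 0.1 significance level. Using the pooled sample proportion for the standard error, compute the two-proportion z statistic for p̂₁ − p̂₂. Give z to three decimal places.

p̂₁ = 11/148 = 0.07432, p̂₂ = 19/210 = 0.09048.
Pooled p̂ = (11+19)/(148+210) = 30/358 = 0.08380.
SE = √(0.0767766 × 0.0115187) = 0.02974.
z = (0.07432 − 0.09048)/0.02974 = -0.01616/0.02974 = -0.543.
p-value = P(Z > -0.543) ≈ 0.7065; since p > α = 0.1, fail to reject H₀.

z = -0.543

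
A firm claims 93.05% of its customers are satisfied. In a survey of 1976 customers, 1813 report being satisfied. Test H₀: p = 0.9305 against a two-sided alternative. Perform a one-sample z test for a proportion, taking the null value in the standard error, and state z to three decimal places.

z = -2.271

p̂ = 1813/1976 = 0.91751.
SE = √(p₀(1−p₀)/n) = √(0.06467/1976) = 0.00572.
z = (0.91751 − 0.9305)/0.00572 = -0.01299/0.00572 = -2.271.
Two-sided p-value ≈ 2·Φ(−2.271) = 0.0232.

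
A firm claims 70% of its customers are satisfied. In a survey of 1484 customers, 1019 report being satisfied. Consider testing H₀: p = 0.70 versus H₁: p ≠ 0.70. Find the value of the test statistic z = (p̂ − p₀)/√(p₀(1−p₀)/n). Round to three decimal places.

z = -1.122

p̂ = 1019/1484 ≈ 0.686658.
Standard error under H₀: √(0.7×0.3/1484) = 0.011896.
z = (0.686658 − 0.7)/0.011896 = -0.013342/0.011896 = -1.122.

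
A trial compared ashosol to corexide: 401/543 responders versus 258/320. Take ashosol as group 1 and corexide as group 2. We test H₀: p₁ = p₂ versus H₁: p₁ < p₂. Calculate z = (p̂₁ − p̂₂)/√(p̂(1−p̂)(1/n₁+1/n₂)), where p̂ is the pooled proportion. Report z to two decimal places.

p̂₁ = 401/543 = 0.73849, p̂₂ = 258/320 = 0.80625.
Pooled p̂ = (401+258)/(543+320) = 659/863 = 0.76362.
SE = √(0.180507 × 0.00496662) = 0.02994.
z = (0.73849 − 0.80625)/0.02994 = -0.06776/0.02994 = -2.26.

z = -2.26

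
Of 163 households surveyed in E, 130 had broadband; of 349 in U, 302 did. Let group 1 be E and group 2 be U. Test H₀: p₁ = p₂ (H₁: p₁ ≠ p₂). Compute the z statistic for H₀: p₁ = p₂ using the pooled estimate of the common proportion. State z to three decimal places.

z = -1.968

p̂₁ = 130/163 ≈ 0.797546, p̂₂ = 302/349 ≈ 0.865330.
Pooled p̂ = (130+302)/(163+349) = 432/512 = 0.843750.
SE = √(p̂(1−p̂)(1/n₁+1/n₂)) = √(0.843750·0.156250·0.0090003) = √(0.00118656) = 0.034447.
z = (0.797546 − 0.865330)/0.034447 = -0.067784/0.034447 = -1.968.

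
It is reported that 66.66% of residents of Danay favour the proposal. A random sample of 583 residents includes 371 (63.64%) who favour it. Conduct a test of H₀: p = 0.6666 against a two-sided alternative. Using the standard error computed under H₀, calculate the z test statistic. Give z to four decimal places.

p̂ = 371/583 ≈ 0.636364.
Under H₀, SE = √(0.6666·0.3334/583) = √(0.000381208) = 0.019525.
z = (0.636364 − 0.6666)/0.019525 = -0.030236/0.019525 = -1.5486.
p-value = 2·P(Z > 1.549) ≈ 0.1215.

z = -1.5486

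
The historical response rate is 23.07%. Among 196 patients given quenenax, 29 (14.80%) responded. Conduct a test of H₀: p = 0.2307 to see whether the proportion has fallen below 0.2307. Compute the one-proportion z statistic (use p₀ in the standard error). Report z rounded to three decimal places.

p̂ = 29/196 = 0.14796.
Standard error under H₀: √(0.2307×0.7693/196) = 0.03009.
z = (0.14796 − 0.2307)/0.03009 = -0.08274/0.03009 = -2.750.
p-value = P(Z < -2.750) ≈ 0.0030.

z = -2.750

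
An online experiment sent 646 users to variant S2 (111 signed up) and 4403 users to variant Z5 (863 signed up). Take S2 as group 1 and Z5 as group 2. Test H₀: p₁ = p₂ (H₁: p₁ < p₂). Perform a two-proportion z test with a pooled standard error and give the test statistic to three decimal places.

p̂₁ = 111/646 ≈ 0.17183, p̂₂ = 863/4403 ≈ 0.19600.
Pooled p̂ = (111+863)/(646+4403) = 974/5049 = 0.19291.
SE = √(p̂(1−p̂)(1/n₁+1/n₂)) = √(0.19291·0.80709·0.00177511) = √(0.000276376) = 0.01662.
z = (0.17183 − 0.19600)/0.01662 = -0.02417/0.01662 = -1.454.
p-value = P(Z < -1.454) ≈ 0.0729.

z = -1.454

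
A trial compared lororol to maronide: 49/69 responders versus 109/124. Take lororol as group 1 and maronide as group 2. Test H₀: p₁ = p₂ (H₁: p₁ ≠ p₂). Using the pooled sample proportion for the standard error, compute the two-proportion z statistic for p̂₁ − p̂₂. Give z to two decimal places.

p̂₁ = 49/69 ≈ 0.7101, p̂₂ = 109/124 ≈ 0.8790.
Pooled p̂ = (49+109)/(69+124) = 158/193 = 0.8187.
SE = √(0.14846 × 0.0225573) = 0.0579.
z = (0.7101 − 0.8790)/0.0579 = -0.1689/0.0579 = -2.92.
p-value = 2·P(Z > 2.918) ≈ 0.0035.

z = -2.92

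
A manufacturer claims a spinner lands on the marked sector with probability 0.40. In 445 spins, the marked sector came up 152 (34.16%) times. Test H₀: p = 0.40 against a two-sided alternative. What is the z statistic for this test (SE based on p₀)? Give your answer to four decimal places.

p̂ = 152/445 ≈ 0.341573.
Standard error under H₀: √(0.4×0.6/445) = 0.023223.
z = (0.341573 − 0.4)/0.023223 = -0.058427/0.023223 = -2.5159.
Two-sided p-value ≈ 2·Φ(−2.516) = 0.0119.

z = -2.5159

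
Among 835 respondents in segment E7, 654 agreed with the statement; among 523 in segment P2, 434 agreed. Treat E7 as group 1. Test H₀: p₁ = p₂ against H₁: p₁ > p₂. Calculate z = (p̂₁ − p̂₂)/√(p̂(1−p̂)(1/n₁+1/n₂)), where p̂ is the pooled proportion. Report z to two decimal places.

z = -2.09

p̂₁ = 654/835 ≈ 0.7832, p̂₂ = 434/523 ≈ 0.8298.
Pooled p̂ = (654+434)/(835+523) = 1088/1358 = 0.8012.
SE = √(0.159292 × 0.00310965) = 0.0223.
z = (0.7832 − 0.8298)/0.0223 = -0.0466/0.0223 = -2.09.
p-value = P(Z > -2.094) ≈ 0.9818.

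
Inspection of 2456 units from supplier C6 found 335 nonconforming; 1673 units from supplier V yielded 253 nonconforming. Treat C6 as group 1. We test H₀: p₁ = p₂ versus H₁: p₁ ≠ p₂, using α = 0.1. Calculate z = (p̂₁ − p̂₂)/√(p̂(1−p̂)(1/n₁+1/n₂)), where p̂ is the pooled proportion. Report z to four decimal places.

p̂₁ = 335/2456 = 0.1364007, p̂₂ = 253/1673 = 0.1512253.
Pooled p̂ = (335+253)/(2456+1673) = 588/4129 = 0.1424074.
SE = √(p̂(1−p̂)(1/n₁+1/n₂)) = √(0.1424074·0.8575926·0.00100489) = √(0.000122725) = 0.0110781.
z = (0.1364007 − 0.1512253)/0.0110781 = -0.0148246/0.0110781 = -1.3382.
Two-sided p-value ≈ 2·Φ(−1.338) = 0.1808. With α = 0.1, fail to reject H₀.

z = -1.3382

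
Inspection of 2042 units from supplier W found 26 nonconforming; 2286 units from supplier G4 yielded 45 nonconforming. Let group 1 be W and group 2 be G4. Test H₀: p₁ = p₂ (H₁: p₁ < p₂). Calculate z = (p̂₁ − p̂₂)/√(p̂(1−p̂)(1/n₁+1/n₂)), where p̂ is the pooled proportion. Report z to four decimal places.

p̂₁ = 26/2042 = 0.0127326, p̂₂ = 45/2286 = 0.0196850.
Pooled p̂ = (26+45)/(2042+2286) = 71/4328 = 0.0164048.
SE = √(0.0161357 × 0.000927161) = 0.0038679.
z = (0.0127326 − 0.0196850)/0.0038679 = -0.0069524/0.0038679 = -1.7975.
p-value = P(Z < -1.797) ≈ 0.0361.

z = -1.7975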